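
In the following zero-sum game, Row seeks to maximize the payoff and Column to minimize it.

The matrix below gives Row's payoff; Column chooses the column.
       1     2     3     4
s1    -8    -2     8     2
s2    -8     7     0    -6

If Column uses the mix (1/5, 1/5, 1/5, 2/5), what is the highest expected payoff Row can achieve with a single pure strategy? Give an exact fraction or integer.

2/5

s1: (-8)·(1/5) + (-2)·(1/5) + (8)·(1/5) + (2)·(2/5) = 2/5.
s2: (-8)·(1/5) + (7)·(1/5) + (0)·(1/5) + (-6)·(2/5) = -13/5.
The best pure response is s1 with expected payoff 2/5.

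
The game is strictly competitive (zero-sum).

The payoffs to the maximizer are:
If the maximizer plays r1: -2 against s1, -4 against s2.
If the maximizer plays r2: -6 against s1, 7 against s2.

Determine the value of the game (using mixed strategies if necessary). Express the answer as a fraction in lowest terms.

-38/15

Row minima are -4 and -6, so the maximizer's maximin is -4; column maxima are -2 and 7, so the minimizer's minimax is -2. These differ, so the equilibrium is in mixed strategies.
Let the maximizer play r1 with probability p. The minimizer is indifferent when −2p − 6(1−p) = −4p + 7(1−p), giving p = 13/15.
Let the minimizer play s1 with probability q. The maximizer is indifferent when −2q − 4(1−q) = −6q + 7(1−q), giving q = 11/15.
The value is -2·(11/15) + (-4)·(4/15) = -38/15.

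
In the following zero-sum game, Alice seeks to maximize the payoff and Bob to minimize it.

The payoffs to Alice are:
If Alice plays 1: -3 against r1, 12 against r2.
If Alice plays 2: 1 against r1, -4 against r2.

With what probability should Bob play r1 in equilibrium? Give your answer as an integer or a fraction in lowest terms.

Row minima are -3 and -4, so Alice's maximin is -3; column maxima are 1 and 12, so Bob's minimax is 1. These differ, so the equilibrium is in mixed strategies.
Let Bob play r1 with probability q. Alice is indifferent when −3q + 12(1−q) = q − 4(1−q), giving q = 4/5.

4/5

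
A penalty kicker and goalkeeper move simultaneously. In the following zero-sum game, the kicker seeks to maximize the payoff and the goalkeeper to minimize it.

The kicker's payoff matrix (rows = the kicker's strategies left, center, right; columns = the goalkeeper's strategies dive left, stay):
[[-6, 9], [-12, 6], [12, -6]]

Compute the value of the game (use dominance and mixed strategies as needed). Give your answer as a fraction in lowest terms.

Row center is strictly dominated by row left, so the kicker never plays it.
The remaining 2×2 game on (left, right) × (dive left, stay) has no saddle point. Let the kicker play left with probability p; indifference gives −6p + 12(1−p) = 9p − 6(1−p), so p = 6/11.
Similarly the goalkeeper's optimal q on dive left is 5/11, and the value is -6·(5/11) + (9)·(6/11) = 24/11.

24/11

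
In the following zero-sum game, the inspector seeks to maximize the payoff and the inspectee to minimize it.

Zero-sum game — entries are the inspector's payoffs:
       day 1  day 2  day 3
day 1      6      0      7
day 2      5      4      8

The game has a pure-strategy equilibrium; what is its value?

4

Row minima: 0, 4 → the inspector's maximin is 4.
Column maxima: 6, 4, 8 → the inspectee's minimax is 4.
They coincide at (day 2, day 2), so the value is 4.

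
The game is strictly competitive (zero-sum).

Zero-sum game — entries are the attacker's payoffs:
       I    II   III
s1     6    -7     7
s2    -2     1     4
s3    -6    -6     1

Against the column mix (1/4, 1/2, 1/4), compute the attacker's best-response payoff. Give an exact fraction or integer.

s1: (6)·(1/4) + (-7)·(1/2) + (7)·(1/4) = -1/4.
s2: (-2)·(1/4) + (1)·(1/2) + (4)·(1/4) = 1.
s3: (-6)·(1/4) + (-6)·(1/2) + (1)·(1/4) = -17/4.
The best pure response is s2 with expected payoff 1.

1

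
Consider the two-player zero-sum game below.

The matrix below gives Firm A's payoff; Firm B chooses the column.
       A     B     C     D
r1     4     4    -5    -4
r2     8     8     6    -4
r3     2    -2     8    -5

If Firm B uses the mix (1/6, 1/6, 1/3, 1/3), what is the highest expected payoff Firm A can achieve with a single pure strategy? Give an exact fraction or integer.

r1: (4)·(1/6) + (4)·(1/6) + (-5)·(1/3) + (-4)·(1/3) = -5/3.
r2: (8)·(1/6) + (8)·(1/6) + (6)·(1/3) + (-4)·(1/3) = 10/3.
r3: (2)·(1/6) + (-2)·(1/6) + (8)·(1/3) + (-5)·(1/3) = 1.
The best pure response is r2 with expected payoff 10/3.

10/3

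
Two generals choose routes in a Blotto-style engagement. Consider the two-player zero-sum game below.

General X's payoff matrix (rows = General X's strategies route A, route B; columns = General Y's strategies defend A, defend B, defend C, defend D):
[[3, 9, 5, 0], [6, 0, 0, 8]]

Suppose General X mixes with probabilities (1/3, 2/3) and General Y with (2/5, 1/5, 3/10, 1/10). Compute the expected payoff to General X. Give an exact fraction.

Against (2/5, 1/5, 3/10, 1/10), each row's expected payoff is route A: 9/2; route B: 16/5.
Taking the (1/3, 2/3)-weighted average: (1/3)·(9/2) + (2/3)·(16/5) = 109/30.

109/30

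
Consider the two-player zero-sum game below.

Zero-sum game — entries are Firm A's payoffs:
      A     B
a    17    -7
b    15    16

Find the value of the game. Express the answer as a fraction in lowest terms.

377/25

Row minima are -7 and 15, so Firm A's maximin is 15; column maxima are 17 and 16, so Firm B's minimax is 16. These differ, so the equilibrium is in mixed strategies.
Let Firm A play a with probability p. Firm B is indifferent when 17p + 15(1−p) = −7p + 16(1−p), giving p = 1/25.
Let Firm B play A with probability q. Firm A is indifferent when 17q − 7(1−q) = 15q + 16(1−q), giving q = 23/25.
The value is 17·(23/25) + (-7)·(2/25) = 377/25.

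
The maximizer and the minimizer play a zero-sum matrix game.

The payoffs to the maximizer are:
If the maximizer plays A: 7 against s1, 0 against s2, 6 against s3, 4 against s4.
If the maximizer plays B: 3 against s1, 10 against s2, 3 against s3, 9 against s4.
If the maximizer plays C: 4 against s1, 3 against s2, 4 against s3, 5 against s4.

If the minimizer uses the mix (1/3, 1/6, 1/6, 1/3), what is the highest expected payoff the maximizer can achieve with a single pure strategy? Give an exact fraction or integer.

37/6

A: (7)·(1/3) + (0)·(1/6) + (6)·(1/6) + (4)·(1/3) = 14/3.
B: (3)·(1/3) + (10)·(1/6) + (3)·(1/6) + (9)·(1/3) = 37/6.
C: (4)·(1/3) + (3)·(1/6) + (4)·(1/6) + (5)·(1/3) = 25/6.
The best pure response is B with expected payoff 37/6.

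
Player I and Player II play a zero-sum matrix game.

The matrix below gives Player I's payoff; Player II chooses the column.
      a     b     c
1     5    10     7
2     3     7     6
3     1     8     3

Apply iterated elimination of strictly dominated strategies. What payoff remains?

Column c is strictly dominated by a for Player II (5<7, 3<6, 1<3); eliminate c.
Column b is strictly dominated by a for Player II (5<10, 3<7, 1<8); eliminate b.
Row 2 is strictly dominated by row 1 (5>3); eliminate 2.
Row 3 is strictly dominated by row 1 (5>1); eliminate 3.
Only (1, a) remains, with payoff 5.

5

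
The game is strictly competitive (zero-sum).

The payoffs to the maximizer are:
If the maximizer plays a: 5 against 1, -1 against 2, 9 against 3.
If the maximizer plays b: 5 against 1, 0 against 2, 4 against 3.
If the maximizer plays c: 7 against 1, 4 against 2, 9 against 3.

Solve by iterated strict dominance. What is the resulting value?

4

Row b is strictly dominated by row c (7>5, 4>0, 9>4); eliminate b.
Column 1 is strictly dominated by 2 for the minimizer (-1<5, 4<7); eliminate 1.
Column 3 is strictly dominated by 2 for the minimizer (-1<9, 4<9); eliminate 3.
Row a is strictly dominated by row c (4>-1); eliminate a.
Only (c, 2) remains, with payoff 4.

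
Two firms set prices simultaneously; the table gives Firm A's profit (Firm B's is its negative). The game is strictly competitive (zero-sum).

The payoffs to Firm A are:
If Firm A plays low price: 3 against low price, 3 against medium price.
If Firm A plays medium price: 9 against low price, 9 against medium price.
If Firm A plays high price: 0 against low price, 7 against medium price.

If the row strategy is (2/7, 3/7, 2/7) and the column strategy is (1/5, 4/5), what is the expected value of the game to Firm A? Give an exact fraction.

Against (1/5, 4/5), each row's expected payoff is low price: 3; medium price: 9; high price: 28/5.
Taking the (2/7, 3/7, 2/7)-weighted average: (2/7)·(3) + (3/7)·(9) + (2/7)·(28/5) = 221/35.

221/35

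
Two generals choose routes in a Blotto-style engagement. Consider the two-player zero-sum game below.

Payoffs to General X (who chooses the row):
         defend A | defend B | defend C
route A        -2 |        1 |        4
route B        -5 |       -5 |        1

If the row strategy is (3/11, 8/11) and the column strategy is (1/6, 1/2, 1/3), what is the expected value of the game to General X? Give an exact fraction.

Against (1/6, 1/2, 1/3), each row's expected payoff is route A: 3/2; route B: -3.
Taking the (3/11, 8/11)-weighted average: (3/11)·(3/2) + (8/11)·(-3) = -39/22.

-39/22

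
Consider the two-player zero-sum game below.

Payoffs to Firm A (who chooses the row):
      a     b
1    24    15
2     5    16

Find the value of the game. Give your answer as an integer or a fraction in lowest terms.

Row minima are 15 and 5, so Firm A's maximin is 15; column maxima are 24 and 16, so Firm B's minimax is 16. These differ, so the equilibrium is in mixed strategies.
Let Firm A play 1 with probability p. Firm B is indifferent when 24p + 5(1−p) = 15p + 16(1−p), giving p = 11/20.
Let Firm B play a with probability q. Firm A is indifferent when 24q + 15(1−q) = 5q + 16(1−q), giving q = 1/20.
The value is 24·(1/20) + (15)·(19/20) = 309/20.

309/20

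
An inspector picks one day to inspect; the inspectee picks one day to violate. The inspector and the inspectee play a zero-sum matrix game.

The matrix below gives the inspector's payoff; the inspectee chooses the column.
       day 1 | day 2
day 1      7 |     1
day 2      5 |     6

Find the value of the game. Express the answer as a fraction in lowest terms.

37/7

Row minima are 1 and 5, so the inspector's maximin is 5; column maxima are 7 and 6, so the inspectee's minimax is 6. These differ, so the equilibrium is in mixed strategies.
Let the inspector play day 1 with probability p. The inspectee is indifferent when 7p + 5(1−p) = p + 6(1−p), giving p = 1/7.
Let the inspectee play day 1 with probability q. The inspector is indifferent when 7q + (1−q) = 5q + 6(1−q), giving q = 5/7.
The value is 7·(5/7) + (1)·(2/7) = 37/7.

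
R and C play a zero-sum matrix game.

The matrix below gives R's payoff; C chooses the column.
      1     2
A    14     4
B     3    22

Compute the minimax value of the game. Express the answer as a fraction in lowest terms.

Row minima are 4 and 3, so R's maximin is 4; column maxima are 14 and 22, so C's minimax is 14. These differ, so the equilibrium is in mixed strategies.
Let R play A with probability p. C is indifferent when 14p + 3(1−p) = 4p + 22(1−p), giving p = 19/29.
Let C play 1 with probability q. R is indifferent when 14q + 4(1−q) = 3q + 22(1−q), giving q = 18/29.
The value is 14·(18/29) + (4)·(11/29) = 296/29.

296/29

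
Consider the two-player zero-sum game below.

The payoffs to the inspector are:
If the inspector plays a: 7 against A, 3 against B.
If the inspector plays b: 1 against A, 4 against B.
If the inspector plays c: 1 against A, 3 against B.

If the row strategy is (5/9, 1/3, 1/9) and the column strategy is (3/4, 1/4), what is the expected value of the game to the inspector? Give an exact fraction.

Against (3/4, 1/4), each row's expected payoff is a: 6; b: 7/4; c: 3/2.
Taking the (5/9, 1/3, 1/9)-weighted average: (5/9)·(6) + (1/3)·(7/4) + (1/9)·(3/2) = 49/12.

49/12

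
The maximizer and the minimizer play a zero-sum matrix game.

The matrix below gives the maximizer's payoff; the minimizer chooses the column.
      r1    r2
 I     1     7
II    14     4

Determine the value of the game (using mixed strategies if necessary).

Row minima are 1 and 4, so the maximizer's maximin is 4; column maxima are 14 and 7, so the minimizer's minimax is 7. These differ, so the equilibrium is in mixed strategies.
Let the maximizer play I with probability p. The minimizer is indifferent when p + 14(1−p) = 7p + 4(1−p), giving p = 5/8.
Let the minimizer play r1 with probability q. The maximizer is indifferent when q + 7(1−q) = 14q + 4(1−q), giving q = 3/16.
The value is 1·(3/16) + (7)·(13/16) = 47/8.

47/8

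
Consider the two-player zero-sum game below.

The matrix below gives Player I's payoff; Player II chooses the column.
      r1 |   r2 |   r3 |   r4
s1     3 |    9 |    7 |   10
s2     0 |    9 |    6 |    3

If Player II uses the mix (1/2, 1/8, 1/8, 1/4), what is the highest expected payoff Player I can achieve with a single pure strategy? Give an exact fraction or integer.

6

s1: (3)·(1/2) + (9)·(1/8) + (7)·(1/8) + (10)·(1/4) = 6.
s2: (0)·(1/2) + (9)·(1/8) + (6)·(1/8) + (3)·(1/4) = 21/8.
The best pure response is s1 with expected payoff 6.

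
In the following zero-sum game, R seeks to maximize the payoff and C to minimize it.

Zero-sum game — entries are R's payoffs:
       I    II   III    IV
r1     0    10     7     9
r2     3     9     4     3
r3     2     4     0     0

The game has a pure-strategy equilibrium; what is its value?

Row minima: 0, 3, 0 → R's maximin is 3.
Column maxima: 3, 10, 7, 9 → C's minimax is 3.
They coincide at (r2, I), so the value is 3.

3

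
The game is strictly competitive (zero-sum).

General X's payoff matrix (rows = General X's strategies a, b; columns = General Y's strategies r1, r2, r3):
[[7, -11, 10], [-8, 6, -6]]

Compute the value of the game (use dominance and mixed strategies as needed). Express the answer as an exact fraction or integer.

Column r3 is strictly dominated by r1 for General Y (it gives General X more in every row).
The remaining 2×2 game on (a, b) × (r1, r2) has no saddle point. Let General X play a with probability p; indifference gives 7p − 8(1−p) = −11p + 6(1−p), so p = 7/16.
Similarly General Y's optimal q on r1 is 17/32, and the value is 7·(17/32) + (-11)·(15/32) = -23/16.

-23/16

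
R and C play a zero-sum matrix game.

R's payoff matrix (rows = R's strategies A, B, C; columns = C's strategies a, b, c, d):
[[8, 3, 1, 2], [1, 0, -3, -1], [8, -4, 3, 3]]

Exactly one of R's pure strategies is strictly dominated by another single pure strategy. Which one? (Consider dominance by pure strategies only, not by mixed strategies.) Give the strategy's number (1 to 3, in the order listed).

Compare B with A: 8 > 1, 3 > 0, 1 > -3, 2 > -1.
So A strictly dominates B for R; B is strictly dominated.

2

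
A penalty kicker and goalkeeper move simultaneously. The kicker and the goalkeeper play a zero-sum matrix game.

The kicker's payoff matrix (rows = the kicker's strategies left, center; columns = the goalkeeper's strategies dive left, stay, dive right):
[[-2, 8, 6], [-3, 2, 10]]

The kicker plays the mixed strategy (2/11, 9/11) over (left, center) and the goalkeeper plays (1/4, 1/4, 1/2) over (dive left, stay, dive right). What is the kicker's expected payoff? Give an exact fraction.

207/44

Against (1/4, 1/4, 1/2), each row's expected payoff is left: 9/2; center: 19/4.
Taking the (2/11, 9/11)-weighted average: (2/11)·(9/2) + (9/11)·(19/4) = 207/44.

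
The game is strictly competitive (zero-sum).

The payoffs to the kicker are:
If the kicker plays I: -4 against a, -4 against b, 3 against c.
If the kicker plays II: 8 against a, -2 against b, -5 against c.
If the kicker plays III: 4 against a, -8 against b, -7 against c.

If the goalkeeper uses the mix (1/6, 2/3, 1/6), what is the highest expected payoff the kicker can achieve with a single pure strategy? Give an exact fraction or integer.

I: (-4)·(1/6) + (-4)·(2/3) + (3)·(1/6) = -17/6.
II: (8)·(1/6) + (-2)·(2/3) + (-5)·(1/6) = -5/6.
III: (4)·(1/6) + (-8)·(2/3) + (-7)·(1/6) = -35/6.
The best pure response is II with expected payoff -5/6.

-5/6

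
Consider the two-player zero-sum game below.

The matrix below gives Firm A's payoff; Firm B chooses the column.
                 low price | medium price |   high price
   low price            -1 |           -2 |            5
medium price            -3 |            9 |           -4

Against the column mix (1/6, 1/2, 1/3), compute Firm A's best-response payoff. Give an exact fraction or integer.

low price: (-1)·(1/6) + (-2)·(1/2) + (5)·(1/3) = 1/2.
medium price: (-3)·(1/6) + (9)·(1/2) + (-4)·(1/3) = 8/3.
The best pure response is medium price with expected payoff 8/3.

8/3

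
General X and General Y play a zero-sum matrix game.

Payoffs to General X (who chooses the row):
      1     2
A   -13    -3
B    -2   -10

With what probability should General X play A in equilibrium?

Row minima are -13 and -10, so General X's maximin is -10; column maxima are -2 and -3, so General Y's minimax is -3. These differ, so the equilibrium is in mixed strategies.
Let General X play A with probability p. General Y is indifferent when −13p − 2(1−p) = −3p − 10(1−p), giving p = 4/9.

4/9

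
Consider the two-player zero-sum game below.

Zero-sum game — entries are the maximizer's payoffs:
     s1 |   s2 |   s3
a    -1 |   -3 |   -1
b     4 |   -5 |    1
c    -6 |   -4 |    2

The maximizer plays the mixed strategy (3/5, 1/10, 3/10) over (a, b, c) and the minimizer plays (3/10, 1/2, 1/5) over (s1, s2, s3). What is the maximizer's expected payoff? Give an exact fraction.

Against (3/10, 1/2, 1/5), each row's expected payoff is a: -2; b: -11/10; c: -17/5.
Taking the (3/5, 1/10, 3/10)-weighted average: (3/5)·(-2) + (1/10)·(-11/10) + (3/10)·(-17/5) = -233/100.

-233/100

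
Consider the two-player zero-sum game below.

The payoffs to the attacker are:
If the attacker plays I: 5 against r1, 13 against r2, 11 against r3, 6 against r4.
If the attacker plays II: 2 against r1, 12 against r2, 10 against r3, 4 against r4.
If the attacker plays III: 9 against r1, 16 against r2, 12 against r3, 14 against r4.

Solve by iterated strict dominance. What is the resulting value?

9

Row I is strictly dominated by row III (9>5, 16>13, 12>11, 14>6); eliminate I.
Column r4 is strictly dominated by r1 for the defender (2<4, 9<14); eliminate r4.
Row II is strictly dominated by row III (9>2, 16>12, 12>10); eliminate II.
Column r3 is strictly dominated by r1 for the defender (9<12); eliminate r3.
Column r2 is strictly dominated by r1 for the defender (9<16); eliminate r2.
Only (III, r1) remains, with payoff 9.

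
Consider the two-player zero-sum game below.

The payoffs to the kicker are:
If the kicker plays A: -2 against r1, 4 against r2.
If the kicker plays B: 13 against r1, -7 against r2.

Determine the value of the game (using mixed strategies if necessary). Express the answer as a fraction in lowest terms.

19/13

Row minima are -2 and -7, so the kicker's maximin is -2; column maxima are 13 and 4, so the goalkeeper's minimax is 4. These differ, so the equilibrium is in mixed strategies.
Let the kicker play A with probability p. The goalkeeper is indifferent when −2p + 13(1−p) = 4p − 7(1−p), giving p = 10/13.
Let the goalkeeper play r1 with probability q. The kicker is indifferent when −2q + 4(1−q) = 13q − 7(1−q), giving q = 11/26.
The value is -2·(11/26) + (4)·(15/26) = 19/13.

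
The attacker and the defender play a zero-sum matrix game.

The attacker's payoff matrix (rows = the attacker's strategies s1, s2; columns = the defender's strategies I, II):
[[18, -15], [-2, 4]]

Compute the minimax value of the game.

14/13

Row minima are -15 and -2, so the attacker's maximin is -2; column maxima are 18 and 4, so the defender's minimax is 4. These differ, so the equilibrium is in mixed strategies.
Let the attacker play s1 with probability p. The defender is indifferent when 18p − 2(1−p) = −15p + 4(1−p), giving p = 2/13.
Let the defender play I with probability q. The attacker is indifferent when 18q − 15(1−q) = −2q + 4(1−q), giving q = 19/39.
The value is 18·(19/39) + (-15)·(20/39) = 14/13.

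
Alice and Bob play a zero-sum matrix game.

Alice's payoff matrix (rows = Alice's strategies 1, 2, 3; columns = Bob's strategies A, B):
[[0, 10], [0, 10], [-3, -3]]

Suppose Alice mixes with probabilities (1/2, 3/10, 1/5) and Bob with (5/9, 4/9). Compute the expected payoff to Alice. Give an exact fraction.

Against (5/9, 4/9), each row's expected payoff is 1: 40/9; 2: 40/9; 3: -3.
Taking the (1/2, 3/10, 1/5)-weighted average: (1/2)·(40/9) + (3/10)·(40/9) + (1/5)·(-3) = 133/45.

133/45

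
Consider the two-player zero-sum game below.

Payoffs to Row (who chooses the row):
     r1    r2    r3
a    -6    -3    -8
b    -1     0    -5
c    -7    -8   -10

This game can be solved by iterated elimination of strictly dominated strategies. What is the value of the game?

Row a is strictly dominated by row b (-1>-6, 0>-3, -5>-8); eliminate a.
Column r2 is strictly dominated by r3 for Column (-5<0, -10<-8); eliminate r2.
Column r1 is strictly dominated by r3 for Column (-5<-1, -10<-7); eliminate r1.
Row c is strictly dominated by row b (-5>-10); eliminate c.
Only (b, r3) remains, with payoff -5.

-5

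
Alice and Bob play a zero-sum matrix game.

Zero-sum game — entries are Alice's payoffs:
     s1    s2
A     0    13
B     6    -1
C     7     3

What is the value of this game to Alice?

Row B is strictly dominated by row C, so Alice never plays it.
The remaining 2×2 game on (A, C) × (s1, s2) has no saddle point. Let Alice play A with probability p; indifference gives 7(1−p) = 13p + 3(1−p), so p = 4/17.
Similarly Bob's optimal q on s1 is 10/17, and the value is 0·(10/17) + (13)·(7/17) = 91/17.

91/17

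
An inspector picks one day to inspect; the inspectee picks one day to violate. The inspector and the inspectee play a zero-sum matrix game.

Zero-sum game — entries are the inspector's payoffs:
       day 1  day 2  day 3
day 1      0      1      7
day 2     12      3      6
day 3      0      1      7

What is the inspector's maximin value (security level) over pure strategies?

3

The worst-case payoff for each row is day 1: 0, day 2: 3, day 3: 0.
The best of these is 3.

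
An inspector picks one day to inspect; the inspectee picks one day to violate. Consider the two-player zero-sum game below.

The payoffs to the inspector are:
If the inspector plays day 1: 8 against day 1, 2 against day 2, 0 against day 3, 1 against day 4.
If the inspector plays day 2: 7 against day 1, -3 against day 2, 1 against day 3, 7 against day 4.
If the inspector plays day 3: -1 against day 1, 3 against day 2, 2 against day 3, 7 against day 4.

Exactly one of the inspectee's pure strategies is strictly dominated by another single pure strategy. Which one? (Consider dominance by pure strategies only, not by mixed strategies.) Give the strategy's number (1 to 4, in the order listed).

4

The inspectee prefers columns that give the inspector less. Compare day 4 with day 3: 0 < 1, 1 < 7, 2 < 7.
So day 3 strictly dominates day 4 for the inspectee; day 4 is strictly dominated.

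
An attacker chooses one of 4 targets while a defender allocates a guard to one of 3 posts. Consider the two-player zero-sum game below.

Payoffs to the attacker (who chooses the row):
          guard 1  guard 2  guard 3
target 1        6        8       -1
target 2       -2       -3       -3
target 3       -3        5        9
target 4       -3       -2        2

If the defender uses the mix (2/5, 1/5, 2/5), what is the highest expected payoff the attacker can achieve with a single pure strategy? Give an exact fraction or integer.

target 1: (6)·(2/5) + (8)·(1/5) + (-1)·(2/5) = 18/5.
target 2: (-2)·(2/5) + (-3)·(1/5) + (-3)·(2/5) = -13/5.
target 3: (-3)·(2/5) + (5)·(1/5) + (9)·(2/5) = 17/5.
target 4: (-3)·(2/5) + (-2)·(1/5) + (2)·(2/5) = -4/5.
The best pure response is target 1 with expected payoff 18/5.

18/5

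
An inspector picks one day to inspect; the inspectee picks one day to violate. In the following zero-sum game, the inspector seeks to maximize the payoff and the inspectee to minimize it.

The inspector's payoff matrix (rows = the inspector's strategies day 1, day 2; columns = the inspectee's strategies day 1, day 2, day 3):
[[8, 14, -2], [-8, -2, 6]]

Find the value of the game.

Column day 2 is strictly dominated by day 1 for the inspectee (it gives the inspector more in every row).
The remaining 2×2 game on (day 1, day 2) × (day 1, day 3) has no saddle point. Let the inspector play day 1 with probability p; indifference gives 8p − 8(1−p) = −2p + 6(1−p), so p = 7/12.
Similarly the inspectee's optimal q on day 1 is 1/3, and the value is 8·(1/3) + (-2)·(2/3) = 4/3.

4/3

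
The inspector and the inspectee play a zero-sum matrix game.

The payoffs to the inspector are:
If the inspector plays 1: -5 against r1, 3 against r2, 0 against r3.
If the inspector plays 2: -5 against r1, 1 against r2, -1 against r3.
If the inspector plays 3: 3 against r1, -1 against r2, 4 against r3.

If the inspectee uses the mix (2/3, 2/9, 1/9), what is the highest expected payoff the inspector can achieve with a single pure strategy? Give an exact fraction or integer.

1: (-5)·(2/3) + (3)·(2/9) + (0)·(1/9) = -8/3.
2: (-5)·(2/3) + (1)·(2/9) + (-1)·(1/9) = -29/9.
3: (3)·(2/3) + (-1)·(2/9) + (4)·(1/9) = 20/9.
The best pure response is 3 with expected payoff 20/9.

20/9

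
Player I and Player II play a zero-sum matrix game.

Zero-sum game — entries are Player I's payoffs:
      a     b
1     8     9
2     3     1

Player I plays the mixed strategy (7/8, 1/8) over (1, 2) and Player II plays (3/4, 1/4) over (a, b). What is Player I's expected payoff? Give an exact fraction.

241/32

Against (3/4, 1/4), each row's expected payoff is 1: 33/4; 2: 5/2.
Taking the (7/8, 1/8)-weighted average: (7/8)·(33/4) + (1/8)·(5/2) = 241/32.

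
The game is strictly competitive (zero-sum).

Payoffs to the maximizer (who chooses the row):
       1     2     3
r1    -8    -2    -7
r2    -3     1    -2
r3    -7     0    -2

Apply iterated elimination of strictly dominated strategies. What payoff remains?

Row r1 is strictly dominated by row r2 (-3>-8, 1>-2, -2>-7); eliminate r1.
Column 3 is strictly dominated by 1 for the minimizer (-3<-2, -7<-2); eliminate 3.
Row r3 is strictly dominated by row r2 (-3>-7, 1>0); eliminate r3.
Column 2 is strictly dominated by 1 for the minimizer (-3<1); eliminate 2.
Only (r2, 1) remains, with payoff -3.

-3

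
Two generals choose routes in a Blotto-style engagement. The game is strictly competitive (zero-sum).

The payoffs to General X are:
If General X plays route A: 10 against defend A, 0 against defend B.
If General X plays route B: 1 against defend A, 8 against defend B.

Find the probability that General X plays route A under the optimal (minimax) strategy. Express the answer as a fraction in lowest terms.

7/17

Row minima are 0 and 1, so General X's maximin is 1; column maxima are 10 and 8, so General Y's minimax is 8. These differ, so the equilibrium is in mixed strategies.
Let General X play route A with probability p. General Y is indifferent when 10p + (1−p) = 8(1−p), giving p = 7/17.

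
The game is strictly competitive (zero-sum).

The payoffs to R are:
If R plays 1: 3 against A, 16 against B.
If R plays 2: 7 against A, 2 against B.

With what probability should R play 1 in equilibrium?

5/18

Row minima are 3 and 2, so R's maximin is 3; column maxima are 7 and 16, so C's minimax is 7. These differ, so the equilibrium is in mixed strategies.
Let R play 1 with probability p. C is indifferent when 3p + 7(1−p) = 16p + 2(1−p), giving p = 5/18.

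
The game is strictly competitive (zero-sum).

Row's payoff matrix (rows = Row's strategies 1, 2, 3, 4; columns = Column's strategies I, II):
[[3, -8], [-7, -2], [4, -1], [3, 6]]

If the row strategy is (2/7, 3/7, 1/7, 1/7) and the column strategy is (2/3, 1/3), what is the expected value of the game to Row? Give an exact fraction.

-11/7

Against (2/3, 1/3), each row's expected payoff is 1: -2/3; 2: -16/3; 3: 7/3; 4: 4.
Taking the (2/7, 3/7, 1/7, 1/7)-weighted average: (2/7)·(-2/3) + (3/7)·(-16/3) + (1/7)·(7/3) + (1/7)·(4) = -11/7.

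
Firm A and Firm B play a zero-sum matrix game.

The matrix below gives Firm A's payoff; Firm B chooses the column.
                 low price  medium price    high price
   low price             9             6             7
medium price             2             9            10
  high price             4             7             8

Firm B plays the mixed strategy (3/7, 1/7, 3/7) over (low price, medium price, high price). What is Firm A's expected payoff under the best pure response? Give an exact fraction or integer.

low price: (9)·(3/7) + (6)·(1/7) + (7)·(3/7) = 54/7.
medium price: (2)·(3/7) + (9)·(1/7) + (10)·(3/7) = 45/7.
high price: (4)·(3/7) + (7)·(1/7) + (8)·(3/7) = 43/7.
The best pure response is low price with expected payoff 54/7.

54/7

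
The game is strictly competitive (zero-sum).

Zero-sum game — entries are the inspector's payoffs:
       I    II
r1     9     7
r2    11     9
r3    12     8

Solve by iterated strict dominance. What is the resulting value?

9

Row r1 is strictly dominated by row r2 (11>9, 9>7); eliminate r1.
Column I is strictly dominated by II for the inspectee (9<11, 8<12); eliminate I.
Row r3 is strictly dominated by row r2 (9>8); eliminate r3.
Only (r2, II) remains, with payoff 9.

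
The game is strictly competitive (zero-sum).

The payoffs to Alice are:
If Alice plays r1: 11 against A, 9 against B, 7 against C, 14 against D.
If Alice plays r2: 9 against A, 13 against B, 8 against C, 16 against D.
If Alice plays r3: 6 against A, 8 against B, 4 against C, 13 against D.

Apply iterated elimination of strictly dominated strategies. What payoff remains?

8

Row r3 is strictly dominated by row r1 (11>6, 9>8, 7>4, 14>13); eliminate r3.
Column D is strictly dominated by A for Bob (11<14, 9<16); eliminate D.
Column B is strictly dominated by C for Bob (7<9, 8<13); eliminate B.
Column A is strictly dominated by C for Bob (7<11, 8<9); eliminate A.
Row r1 is strictly dominated by row r2 (8>7); eliminate r1.
Only (r2, C) remains, with payoff 8.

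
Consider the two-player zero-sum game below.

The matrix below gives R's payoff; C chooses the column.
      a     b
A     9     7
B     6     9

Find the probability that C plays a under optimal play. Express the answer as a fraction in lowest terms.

2/5

Row minima are 7 and 6, so R's maximin is 7; column maxima are 9 and 9, so C's minimax is 9. These differ, so the equilibrium is in mixed strategies.
Let C play a with probability q. R is indifferent when 9q + 7(1−q) = 6q + 9(1−q), giving q = 2/5.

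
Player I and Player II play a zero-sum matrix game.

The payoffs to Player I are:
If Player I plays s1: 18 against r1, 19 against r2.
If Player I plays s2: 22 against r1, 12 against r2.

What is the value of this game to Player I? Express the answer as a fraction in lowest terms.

202/11

Row minima are 18 and 12, so Player I's maximin is 18; column maxima are 22 and 19, so Player II's minimax is 19. These differ, so the equilibrium is in mixed strategies.
Let Player I play s1 with probability p. Player II is indifferent when 18p + 22(1−p) = 19p + 12(1−p), giving p = 10/11.
Let Player II play r1 with probability q. Player I is indifferent when 18q + 19(1−q) = 22q + 12(1−q), giving q = 7/11.
The value is 18·(7/11) + (19)·(4/11) = 202/11.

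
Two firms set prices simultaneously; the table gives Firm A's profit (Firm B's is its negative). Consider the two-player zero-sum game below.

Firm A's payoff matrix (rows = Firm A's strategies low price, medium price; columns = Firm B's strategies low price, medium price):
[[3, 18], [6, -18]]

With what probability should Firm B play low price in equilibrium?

12/13

Row minima are 3 and -18, so Firm A's maximin is 3; column maxima are 6 and 18, so Firm B's minimax is 6. These differ, so the equilibrium is in mixed strategies.
Let Firm B play low price with probability q. Firm A is indifferent when 3q + 18(1−q) = 6q − 18(1−q), giving q = 12/13.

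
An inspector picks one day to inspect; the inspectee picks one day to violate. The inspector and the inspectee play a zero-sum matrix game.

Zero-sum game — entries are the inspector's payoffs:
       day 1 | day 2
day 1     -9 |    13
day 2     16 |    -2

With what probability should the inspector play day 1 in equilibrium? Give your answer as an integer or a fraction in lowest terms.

Row minima are -9 and -2, so the inspector's maximin is -2; column maxima are 16 and 13, so the inspectee's minimax is 13. These differ, so the equilibrium is in mixed strategies.
Let the inspector play day 1 with probability p. The inspectee is indifferent when −9p + 16(1−p) = 13p − 2(1−p), giving p = 9/20.

9/20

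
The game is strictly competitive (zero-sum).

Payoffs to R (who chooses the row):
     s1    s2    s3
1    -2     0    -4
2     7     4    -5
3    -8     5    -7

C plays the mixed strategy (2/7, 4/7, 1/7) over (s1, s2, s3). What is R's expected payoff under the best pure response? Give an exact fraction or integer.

25/7

1: (-2)·(2/7) + (0)·(4/7) + (-4)·(1/7) = -8/7.
2: (7)·(2/7) + (4)·(4/7) + (-5)·(1/7) = 25/7.
3: (-8)·(2/7) + (5)·(4/7) + (-7)·(1/7) = -3/7.
The best pure response is 2 with expected payoff 25/7.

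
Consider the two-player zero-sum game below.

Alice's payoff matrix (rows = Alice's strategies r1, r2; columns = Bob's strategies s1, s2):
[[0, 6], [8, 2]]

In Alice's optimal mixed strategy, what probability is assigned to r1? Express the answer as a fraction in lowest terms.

1/2

Row minima are 0 and 2, so Alice's maximin is 2; column maxima are 8 and 6, so Bob's minimax is 6. These differ, so the equilibrium is in mixed strategies.
Let Alice play r1 with probability p. Bob is indifferent when 8(1−p) = 6p + 2(1−p), giving p = 1/2.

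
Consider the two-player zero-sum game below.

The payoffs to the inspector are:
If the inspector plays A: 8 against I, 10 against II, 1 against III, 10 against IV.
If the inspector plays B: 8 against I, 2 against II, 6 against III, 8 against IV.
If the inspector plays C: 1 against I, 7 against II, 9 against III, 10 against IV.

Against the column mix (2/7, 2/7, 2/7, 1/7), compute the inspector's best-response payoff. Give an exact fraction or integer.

48/7

A: (8)·(2/7) + (10)·(2/7) + (1)·(2/7) + (10)·(1/7) = 48/7.
B: (8)·(2/7) + (2)·(2/7) + (6)·(2/7) + (8)·(1/7) = 40/7.
C: (1)·(2/7) + (7)·(2/7) + (9)·(2/7) + (10)·(1/7) = 44/7.
The best pure response is A with expected payoff 48/7.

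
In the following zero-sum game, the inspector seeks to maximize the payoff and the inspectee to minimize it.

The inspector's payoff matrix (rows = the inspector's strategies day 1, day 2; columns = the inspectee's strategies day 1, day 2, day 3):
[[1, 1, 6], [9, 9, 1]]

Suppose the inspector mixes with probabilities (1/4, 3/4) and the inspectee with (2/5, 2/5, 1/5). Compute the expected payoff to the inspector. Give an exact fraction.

121/20

Against (2/5, 2/5, 1/5), each row's expected payoff is day 1: 2; day 2: 37/5.
Taking the (1/4, 3/4)-weighted average: (1/4)·(2) + (3/4)·(37/5) = 121/20.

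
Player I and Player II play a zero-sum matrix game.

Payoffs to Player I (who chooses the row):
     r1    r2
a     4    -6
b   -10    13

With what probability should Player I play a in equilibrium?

Row minima are -6 and -10, so Player I's maximin is -6; column maxima are 4 and 13, so Player II's minimax is 4. These differ, so the equilibrium is in mixed strategies.
Let Player I play a with probability p. Player II is indifferent when 4p − 10(1−p) = −6p + 13(1−p), giving p = 23/33.

23/33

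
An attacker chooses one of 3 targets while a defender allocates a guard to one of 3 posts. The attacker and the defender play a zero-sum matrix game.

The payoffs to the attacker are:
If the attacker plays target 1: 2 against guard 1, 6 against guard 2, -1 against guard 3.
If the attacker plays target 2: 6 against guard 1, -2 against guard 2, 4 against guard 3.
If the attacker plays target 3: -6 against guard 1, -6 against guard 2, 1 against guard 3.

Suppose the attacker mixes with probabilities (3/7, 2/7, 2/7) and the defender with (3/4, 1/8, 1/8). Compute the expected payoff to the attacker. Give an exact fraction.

45/56

Against (3/4, 1/8, 1/8), each row's expected payoff is target 1: 17/8; target 2: 19/4; target 3: -41/8.
Taking the (3/7, 2/7, 2/7)-weighted average: (3/7)·(17/8) + (2/7)·(19/4) + (2/7)·(-41/8) = 45/56.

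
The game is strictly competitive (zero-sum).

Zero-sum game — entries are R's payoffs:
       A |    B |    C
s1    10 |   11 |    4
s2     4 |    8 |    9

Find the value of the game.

Column B is strictly dominated by A for C (it gives R more in every row).
The remaining 2×2 game on (s1, s2) × (A, C) has no saddle point. Let R play s1 with probability p; indifference gives 10p + 4(1−p) = 4p + 9(1−p), so p = 5/11.
Similarly C's optimal q on A is 5/11, and the value is 10·(5/11) + (4)·(6/11) = 74/11.

74/11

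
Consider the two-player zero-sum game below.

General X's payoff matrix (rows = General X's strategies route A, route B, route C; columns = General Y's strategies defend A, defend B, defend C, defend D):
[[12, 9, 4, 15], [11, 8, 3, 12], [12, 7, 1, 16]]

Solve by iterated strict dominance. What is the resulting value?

4

Column defend A is strictly dominated by defend B for General Y (9<12, 8<11, 7<12); eliminate defend A.
Column defend B is strictly dominated by defend C for General Y (4<9, 3<8, 1<7); eliminate defend B.
Row route B is strictly dominated by row route A (4>3, 15>12); eliminate route B.
Column defend D is strictly dominated by defend C for General Y (4<15, 1<16); eliminate defend D.
Row route C is strictly dominated by row route A (4>1); eliminate route C.
Only (route A, defend C) remains, with payoff 4.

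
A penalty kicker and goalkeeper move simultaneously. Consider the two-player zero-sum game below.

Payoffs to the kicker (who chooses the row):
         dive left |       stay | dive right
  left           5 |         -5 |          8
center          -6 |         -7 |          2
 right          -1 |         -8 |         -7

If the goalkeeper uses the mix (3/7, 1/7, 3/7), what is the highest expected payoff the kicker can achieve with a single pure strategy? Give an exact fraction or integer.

left: (5)·(3/7) + (-5)·(1/7) + (8)·(3/7) = 34/7.
center: (-6)·(3/7) + (-7)·(1/7) + (2)·(3/7) = -19/7.
right: (-1)·(3/7) + (-8)·(1/7) + (-7)·(3/7) = -32/7.
The best pure response is left with expected payoff 34/7.

34/7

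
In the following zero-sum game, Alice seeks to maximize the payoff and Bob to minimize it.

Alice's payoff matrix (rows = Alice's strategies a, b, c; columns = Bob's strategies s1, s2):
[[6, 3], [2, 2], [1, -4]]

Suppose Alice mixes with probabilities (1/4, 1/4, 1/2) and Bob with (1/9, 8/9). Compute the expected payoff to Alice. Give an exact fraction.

-7/18

Against (1/9, 8/9), each row's expected payoff is a: 10/3; b: 2; c: -31/9.
Taking the (1/4, 1/4, 1/2)-weighted average: (1/4)·(10/3) + (1/4)·(2) + (1/2)·(-31/9) = -7/18.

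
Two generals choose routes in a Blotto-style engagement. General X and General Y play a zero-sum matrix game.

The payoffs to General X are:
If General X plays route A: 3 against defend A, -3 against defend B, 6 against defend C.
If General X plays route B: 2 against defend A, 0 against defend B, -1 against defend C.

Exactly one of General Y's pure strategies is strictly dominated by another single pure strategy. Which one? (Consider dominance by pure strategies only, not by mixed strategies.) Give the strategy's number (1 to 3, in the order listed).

General Y prefers columns that give General X less. Compare defend A with defend B: -3 < 3, 0 < 2.
So defend B strictly dominates defend A for General Y; defend A is strictly dominated.

1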